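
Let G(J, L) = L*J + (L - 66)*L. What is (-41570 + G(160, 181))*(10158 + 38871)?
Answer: 402282945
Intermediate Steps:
G(J, L) = J*L + L*(-66 + L) (G(J, L) = J*L + (-66 + L)*L = J*L + L*(-66 + L))
(-41570 + G(160, 181))*(10158 + 38871) = (-41570 + 181*(-66 + 160 + 181))*(10158 + 38871) = (-41570 + 181*275)*49029 = (-41570 + 49775)*49029 = 8205*49029 = 402282945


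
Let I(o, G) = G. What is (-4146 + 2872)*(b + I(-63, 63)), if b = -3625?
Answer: 4537988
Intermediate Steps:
(-4146 + 2872)*(b + I(-63, 63)) = (-4146 + 2872)*(-3625 + 63) = -1274*(-3562) = 4537988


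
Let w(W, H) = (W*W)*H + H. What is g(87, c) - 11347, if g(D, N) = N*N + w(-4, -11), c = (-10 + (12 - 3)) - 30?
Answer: -10573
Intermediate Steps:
w(W, H) = H + H*W² (w(W, H) = W²*H + H = H*W² + H = H + H*W²)
c = -31 (c = (-10 + 9) - 30 = -1 - 30 = -31)
g(D, N) = -187 + N² (g(D, N) = N*N - 11*(1 + (-4)²) = N² - 11*(1 + 16) = N² - 11*17 = N² - 187 = -187 + N²)
g(87, c) - 11347 = (-187 + (-31)²) - 11347 = (-187 + 961) - 11347 = 774 - 11347 = -10573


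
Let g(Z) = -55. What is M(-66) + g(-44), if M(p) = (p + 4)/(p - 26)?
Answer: -2499/46 ≈ -54.326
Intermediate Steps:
M(p) = (4 + p)/(-26 + p)
M(-66) + g(-44) = (4 - 66)/(-26 - 66) - 55 = -62/(-92) - 55 = -1/92*(-62) - 55 = 31/46 - 55 = -2499/46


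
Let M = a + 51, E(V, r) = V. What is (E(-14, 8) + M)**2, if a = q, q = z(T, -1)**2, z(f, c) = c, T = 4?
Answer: 1444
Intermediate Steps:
q = 1 (q = (-1)**2 = 1)
a = 1
M = 52 (M = 1 + 51 = 52)
(E(-14, 8) + M)**2 = (-14 + 52)**2 = 38**2 = 1444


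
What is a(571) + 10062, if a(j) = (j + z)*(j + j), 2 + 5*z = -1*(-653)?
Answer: 4054162/5 ≈ 8.1083e+5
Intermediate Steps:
z = 651/5 (z = -⅖ + (-1*(-653))/5 = -⅖ + (⅕)*653 = -⅖ + 653/5 = 651/5 ≈ 130.20)
a(j) = 2*j*(651/5 + j) (a(j) = (j + 651/5)*(j + j) = (651/5 + j)*(2*j) = 2*j*(651/5 + j))
a(571) + 10062 = (⅖)*571*(651 + 5*571) + 10062 = (⅖)*571*(651 + 2855) + 10062 = (⅖)*571*3506 + 10062 = 4003852/5 + 10062 = 4054162/5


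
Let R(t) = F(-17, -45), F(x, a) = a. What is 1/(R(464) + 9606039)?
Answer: 1/9605994 ≈ 1.0410e-7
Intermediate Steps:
R(t) = -45
1/(R(464) + 9606039) = 1/(-45 + 9606039) = 1/9605994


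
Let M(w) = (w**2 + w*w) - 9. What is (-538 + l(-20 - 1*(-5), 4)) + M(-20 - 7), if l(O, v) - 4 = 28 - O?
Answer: 958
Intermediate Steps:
l(O, v) = 32 - O (l(O, v) = 4 + (28 - O) = 32 - O)
M(w) = -9 + 2*w**2 (M(w) = (w**2 + w**2) - 9 = 2*w**2 - 9 = -9 + 2*w**2)
(-538 + l(-20 - 1*(-5), 4)) + M(-20 - 7) = (-538 + (32 - (-20 - 1*(-5)))) + (-9 + 2*(-20 - 7)**2) = (-538 + (32 - (-20 + 5))) + (-9 + 2*(-27)**2) = (-538 + (32 - 1*(-15))) + (-9 + 2*729) = (-538 + (32 + 15)) + (-9 + 1458) = (-538 + 47) + 1449 = -491 + 1449 = 958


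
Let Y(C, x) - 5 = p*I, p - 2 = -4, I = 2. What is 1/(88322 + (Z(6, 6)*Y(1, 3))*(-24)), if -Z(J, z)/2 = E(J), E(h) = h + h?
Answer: 1/88898 ≈ 1.1249e-5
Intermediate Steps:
p = -2 (p = 2 - 4 = -2)
E(h) = 2*h
Z(J, z) = -4*J
Y(C, x) = 1 (Y(C, x) = 5 - 2*2 = 5 - 4 = 1)
1/(88322 + (Z(6, 6)*Y(1, 3))*(-24)) = 1/(88322 + (-4*6*1)*(-24)) = 1/(88322 - 24*1*(-24)) = 1/(88322 - 24*(-24)) = 1/(88322 + 576) = 1/88898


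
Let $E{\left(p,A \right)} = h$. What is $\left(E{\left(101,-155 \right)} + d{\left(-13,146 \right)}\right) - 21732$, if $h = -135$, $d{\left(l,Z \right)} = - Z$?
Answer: $-22013$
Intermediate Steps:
$E{\left(p,A \right)} = -135$
$\left(E{\left(101,-155 \right)} + d{\left(-13,146 \right)}\right) - 21732 = \left(-135 - 146\right) - 21732 = -281 - 21732 = -22013$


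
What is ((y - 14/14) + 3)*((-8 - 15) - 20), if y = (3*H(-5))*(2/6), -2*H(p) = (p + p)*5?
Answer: -1161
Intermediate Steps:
H(p) = -5*p (H(p) = -(p + p)*5/2 = -2*p*5/2 = -5*p)
y = 25 (y = (3*(-5*(-5)))*(2/6) = (3*25)*(2*(1/6)) = 75*(1/3) = 25)
((y - 14/14) + 3)*((-8 - 15) - 20) = ((25 - 14/14) + 3)*((-8 - 15) - 20) = ((25 - 14*1/14) + 3)*(-23 - 20) = ((25 - 1) + 3)*(-43) = (24 + 3)*(-43) = 27*(-43) = -1161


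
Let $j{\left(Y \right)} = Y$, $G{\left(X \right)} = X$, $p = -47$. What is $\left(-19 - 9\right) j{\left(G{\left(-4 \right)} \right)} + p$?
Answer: $65$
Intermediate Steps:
$\left(-19 - 9\right) j{\left(G{\left(-4 \right)} \right)} + p = \left(-19 - 9\right) \left(-4\right) - 47 = \left(-28\right) \left(-4\right) - 47 = 112 - 47 = 65$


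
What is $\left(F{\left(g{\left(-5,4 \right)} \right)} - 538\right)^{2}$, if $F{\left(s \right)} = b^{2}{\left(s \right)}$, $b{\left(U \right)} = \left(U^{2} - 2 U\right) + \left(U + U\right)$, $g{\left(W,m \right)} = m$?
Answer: $79524$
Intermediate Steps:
$b{\left(U \right)} = U^{2}$ ($b{\left(U \right)} = \left(U^{2} - 2 U\right) + 2 U = U^{2}$)
$F{\left(s \right)} = s^{4}$ ($F{\left(s \right)} = \left(s^{2}\right)^{2} = s^{4}$)
$\left(F{\left(g{\left(-5,4 \right)} \right)} - 538\right)^{2} = \left(4^{4} - 538\right)^{2} = \left(256 - 538\right)^{2} = \left(-282\right)^{2} = 79524$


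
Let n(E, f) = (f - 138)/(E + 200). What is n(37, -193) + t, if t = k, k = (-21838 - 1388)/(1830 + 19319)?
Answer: -12504881/5012313 ≈ -2.4948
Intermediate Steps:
k = -23226/21149 ≈ -1.0982
n(E, f) = (-138 + f)/(200 + E)
t = -23226/21149 ≈ -1.0982
n(37, -193) + t = (-138 - 193)/(200 + 37) - 23226/21149 = -331/237 - 23226/21149 = -12504881/5012313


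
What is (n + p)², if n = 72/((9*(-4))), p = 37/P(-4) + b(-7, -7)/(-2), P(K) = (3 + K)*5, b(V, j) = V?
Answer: 3481/100 ≈ 34.810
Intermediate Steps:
P(K) = 15 + 5*K
p = -39/10 (p = 37/(15 + 5*(-4)) - 7/(-2) = 37/(15 - 20) - 7*(-½) = 37/(-5) + 7/2 = 37*(-⅕) + 7/2 = -37/5 + 7/2 = -39/10 ≈ -3.9000)
n = -2 (n = 72/(-36) = 72*(-1/36) = -2)
(n + p)² = (-2 - 39/10)² = (-59/10)² = 3481/100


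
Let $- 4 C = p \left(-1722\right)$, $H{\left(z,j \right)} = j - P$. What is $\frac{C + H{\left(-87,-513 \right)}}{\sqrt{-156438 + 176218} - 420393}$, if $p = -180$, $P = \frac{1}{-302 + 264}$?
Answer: $\frac{1246092356409}{6715749677422} + \frac{2964113 \sqrt{4945}}{3357874838711} \approx 0.18561$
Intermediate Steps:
$P = - \frac{1}{38}$ ($P = \frac{1}{-38} = - \frac{1}{38} \approx -0.026316$)
$H{\left(z,j \right)} = \frac{1}{38} + j$ ($H{\left(z,j \right)} = j - - \frac{1}{38} = j + \frac{1}{38} = \frac{1}{38} + j$)
$C = -77490$ ($C = - \frac{\left(-180\right) \left(-1722\right)}{4} = \left(- \frac{1}{4}\right) 309960 = -77490$)
$\frac{C + H{\left(-87,-513 \right)}}{\sqrt{-156438 + 176218} - 420393} = \frac{-77490 + \left(\frac{1}{38} - 513\right)}{\sqrt{-156438 + 176218} - 420393} = \frac{-77490 - \frac{19493}{38}}{\sqrt{19780} - 420393} = - \frac{2964113}{38 \left(2 \sqrt{4945} - 420393\right)} = - \frac{2964113}{38 \left(-420393 + 2 \sqrt{4945}\right)}$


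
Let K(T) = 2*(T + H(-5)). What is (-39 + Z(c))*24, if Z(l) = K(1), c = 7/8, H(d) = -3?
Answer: -1032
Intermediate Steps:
c = 7/8 (c = 7*(1/8) = 7/8 ≈ 0.87500)
K(T) = -6 + 2*T (K(T) = 2*(T - 3) = 2*(-3 + T) = -6 + 2*T)
Z(l) = -4 (Z(l) = -6 + 2*1 = -6 + 2 = -4)
(-39 + Z(c))*24 = (-39 - 4)*24 = -43*24 = -1032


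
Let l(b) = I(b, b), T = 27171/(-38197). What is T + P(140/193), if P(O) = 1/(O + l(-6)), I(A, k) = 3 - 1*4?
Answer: -8812084/2024441 ≈ -4.3528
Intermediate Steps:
T = -27171/38197 (T = 27171*(-1/38197) = -27171/38197 ≈ -0.71134)
I(A, k) = -1 (I(A, k) = 3 - 4 = -1)
l(b) = -1
P(O) = 1/(-1 + O) (P(O) = 1/(O - 1) = 1/(-1 + O))
T + P(140/193) = -27171/38197 + 1/(-1 + 140/193) = -27171/38197 + 1/(-53/193) = -27171/38197 - 193/53 = -8812084/2024441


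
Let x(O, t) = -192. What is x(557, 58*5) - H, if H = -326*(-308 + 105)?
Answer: -66370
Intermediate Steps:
H = 66178 (H = -326*(-203) = 66178)
x(557, 58*5) - H = -192 - 1*66178 = -192 - 66178 = -66370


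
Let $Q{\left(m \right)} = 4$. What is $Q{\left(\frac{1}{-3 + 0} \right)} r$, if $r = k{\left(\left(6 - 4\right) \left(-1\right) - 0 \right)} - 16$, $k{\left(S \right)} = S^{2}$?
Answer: $-48$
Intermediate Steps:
$r = -12$ ($r = \left(\left(6 - 4\right) \left(-1\right) - 0\right)^{2} - 16 = \left(2 \left(-1\right) + 0\right)^{2} - 16 = \left(-2 + 0\right)^{2} - 16 = \left(-2\right)^{2} - 16 = 4 - 16 = -12$)
$Q{\left(\frac{1}{-3 + 0} \right)} r = 4 \left(-12\right) = -48$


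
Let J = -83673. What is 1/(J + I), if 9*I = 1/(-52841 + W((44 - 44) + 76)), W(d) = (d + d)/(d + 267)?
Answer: -163118799/13648639269070 ≈ -1.1951e-5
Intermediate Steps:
W(d) = 2*d/(267 + d) (W(d) = (2*d)/(267 + d) = 2*d/(267 + d))
I = -343/163118799 (I = 1/(9*(-52841 + 2*((44 - 44) + 76)/(267 + ((44 - 44) + 76)))) = 1/(9*(-52841 + 2*(0 + 76)/(267 + (0 + 76)))) = 1/(9*(-52841 + 2*76/(267 + 76))) = 1/(9*(-52841 + 2*76/343)) = 1/(9*(-52841 + 2*76*(1/343))) = 1/(9*(-52841 + 152/343)) = 1/(9*(-18124311/343)) = (1/9)*(-343/18124311) = -343/163118799 ≈ -2.1028e-6)
1/(J + I) = 1/(-83673 - 343/163118799) = 1/(-13648639269070/163118799) = -163118799/13648639269070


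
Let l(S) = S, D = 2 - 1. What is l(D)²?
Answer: 1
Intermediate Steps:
D = 1
l(D)² = 1² = 1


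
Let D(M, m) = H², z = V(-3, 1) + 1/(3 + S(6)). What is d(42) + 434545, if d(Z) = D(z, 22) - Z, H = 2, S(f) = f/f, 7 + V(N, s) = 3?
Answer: 434507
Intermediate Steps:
V(N, s) = -4 (V(N, s) = -7 + 3 = -4)
S(f) = 1
z = -15/4 (z = -4 + 1/(3 + 1) = -4 + 1/4 = -4 + ¼ = -15/4 ≈ -3.7500)
D(M, m) = 4 (D(M, m) = 2² = 4)
d(Z) = 4 - Z
d(42) + 434545 = (4 - 1*42) + 434545 = (4 - 42) + 434545 = -38 + 434545 = 434507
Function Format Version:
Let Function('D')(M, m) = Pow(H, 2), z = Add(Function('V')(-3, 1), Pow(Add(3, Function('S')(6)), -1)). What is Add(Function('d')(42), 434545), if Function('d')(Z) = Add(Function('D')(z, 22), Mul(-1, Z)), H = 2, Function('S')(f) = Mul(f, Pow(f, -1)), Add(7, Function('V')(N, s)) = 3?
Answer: 434507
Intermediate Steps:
Function('V')(N, s) = -4 (Function('V')(N, s) = Add(-7, 3) = -4)
Function('S')(f) = 1
z = Rational(-15, 4) (z = Add(-4, Pow(Add(3, 1), -1)) = Add(-4, Pow(4, -1)) = Add(-4, Rational(1, 4)) = Rational(-15, 4) ≈ -3.7500)
Function('D')(M, m) = 4 (Function('D')(M, m) = Pow(2, 2) = 4)
Function('d')(Z) = Add(4, Mul(-1, Z))
Add(Function('d')(42), 434545) = Add(Add(4, Mul(-1, 42)), 434545) = Add(Add(4, -42), 434545) = Add(-38, 434545) = 434507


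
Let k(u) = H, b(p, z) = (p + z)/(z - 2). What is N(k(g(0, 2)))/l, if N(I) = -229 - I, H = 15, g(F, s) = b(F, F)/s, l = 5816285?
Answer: -244/5816285 ≈ -4.1951e-5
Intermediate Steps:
b(p, z) = (p + z)/(-2 + z)
g(F, s) = 2*F/(s*(-2 + F)) (g(F, s) = ((F + F)/(-2 + F))/s = ((2*F)/(-2 + F))/s = (2*F/(-2 + F))/s = 2*F/(s*(-2 + F)))
k(u) = 15
N(k(g(0, 2)))/l = (-229 - 1*15)/5816285 = (-229 - 15)*(1/5816285) = -244*1/5816285 = -244/5816285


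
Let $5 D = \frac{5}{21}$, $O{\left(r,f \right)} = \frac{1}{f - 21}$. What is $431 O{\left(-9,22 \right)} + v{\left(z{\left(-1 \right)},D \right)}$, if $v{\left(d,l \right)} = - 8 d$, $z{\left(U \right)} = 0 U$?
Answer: $431$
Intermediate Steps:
$z{\left(U \right)} = 0$
$O{\left(r,f \right)} = \frac{1}{-21 + f}$
$D = \frac{1}{21}$ ($D = \frac{5 \cdot \frac{1}{21}}{5} = \frac{1}{5} \cdot \frac{5}{21} = \frac{1}{21} \approx 0.047619$)
$431 O{\left(-9,22 \right)} + v{\left(z{\left(-1 \right)},D \right)} = \frac{431}{-21 + 22} - 0 = \frac{431}{1} + 0 = 431 \cdot 1 + 0 = 431 + 0 = 431$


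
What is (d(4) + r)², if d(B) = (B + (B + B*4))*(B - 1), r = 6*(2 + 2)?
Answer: 9216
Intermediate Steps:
r = 24 (r = 6*4 = 24)
d(B) = 6*B*(-1 + B) (d(B) = (B + (B + 4*B))*(-1 + B) = (B + 5*B)*(-1 + B) = (6*B)*(-1 + B) = 6*B*(-1 + B))
(d(4) + r)² = (6*4*(-1 + 4) + 24)² = (6*4*3 + 24)² = (72 + 24)² = 96² = 9216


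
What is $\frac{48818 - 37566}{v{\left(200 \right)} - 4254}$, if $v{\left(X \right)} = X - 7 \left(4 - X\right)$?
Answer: $- \frac{5626}{1341} \approx -4.1954$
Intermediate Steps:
$v{\left(X \right)} = -28 + 8 X$ ($v{\left(X \right)} = X + \left(-28 + 7 X\right) = -28 + 8 X$)
$\frac{48818 - 37566}{v{\left(200 \right)} - 4254} = \frac{48818 - 37566}{\left(-28 + 8 \cdot 200\right) - 4254} = \frac{11252}{\left(-28 + 1600\right) - 4254} = \frac{11252}{1572 - 4254} = \frac{11252}{-2682} = 11252 \left(- \frac{1}{2682}\right) = - \frac{5626}{1341}$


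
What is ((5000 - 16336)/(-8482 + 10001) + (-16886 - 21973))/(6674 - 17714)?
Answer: 59038157/16769760 ≈ 3.5205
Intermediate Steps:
((5000 - 16336)/(-8482 + 10001) + (-16886 - 21973))/(6674 - 17714) = (-11336/1519 - 38859)/(-11040) = (-11336*1/1519 - 38859)*(-1/11040) = (-11336/1519 - 38859)*(-1/11040) = -59038157/1519*(-1/11040) = 59038157/16769760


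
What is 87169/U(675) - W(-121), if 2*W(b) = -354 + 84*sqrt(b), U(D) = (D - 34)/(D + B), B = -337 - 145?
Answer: 16937074/641 - 462*I ≈ 26423.0 - 462.0*I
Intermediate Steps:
B = -482
U(D) = (-34 + D)/(-482 + D) (U(D) = (D - 34)/(D - 482) = (-34 + D)/(-482 + D))
W(b) = -177 + 42*sqrt(b) (W(b) = (-354 + 84*sqrt(b))/2 = -177 + 42*sqrt(b))
87169/U(675) - W(-121) = 87169/(((-34 + 675)/(-482 + 675))) - (-177 + 42*sqrt(-121)) = 87169/((641/193)) - (-177 + 42*(11*I)) = 87169/(((1/193)*641)) - (-177 + 462*I) = 87169/(641/193) + (177 - 462*I) = 87169*(193/641) + (177 - 462*I) = 16823617/641 + (177 - 462*I) = 16937074/641 - 462*I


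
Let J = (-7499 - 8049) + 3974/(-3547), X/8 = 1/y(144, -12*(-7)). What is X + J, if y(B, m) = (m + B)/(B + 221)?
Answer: -3141116300/202179 ≈ -15536.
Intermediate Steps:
y(B, m) = (B + m)/(221 + B)
X = 730/57 (X = 8/(((144 - 12*(-7))/(221 + 144))) = 8/(((144 + 84)/365)) = 8/(((1/365)*228)) = 8/(228/365) = 8*(365/228) = 730/57 ≈ 12.807)
J = -55152730/3547 (J = -15548 + 3974*(-1/3547) = -15548 - 3974/3547 = -55152730/3547 ≈ -15549.)
X + J = 730/57 - 55152730/3547 = -3141116300/202179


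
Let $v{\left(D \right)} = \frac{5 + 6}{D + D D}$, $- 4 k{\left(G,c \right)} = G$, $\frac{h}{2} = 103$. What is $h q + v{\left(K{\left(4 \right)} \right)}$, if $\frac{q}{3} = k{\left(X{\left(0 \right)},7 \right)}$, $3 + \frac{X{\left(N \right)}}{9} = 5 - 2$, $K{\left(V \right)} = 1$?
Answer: $\frac{11}{2} \approx 5.5$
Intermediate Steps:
$h = 206$ ($h = 2 \cdot 103 = 206$)
$X{\left(N \right)} = 0$ ($X{\left(N \right)} = -27 + 9 \left(5 - 2\right) = -27 + 9 \cdot 3 = -27 + 27 = 0$)
$k{\left(G,c \right)} = - \frac{G}{4}$
$q = 0$ ($q = 3 \left(\left(- \frac{1}{4}\right) 0\right) = 3 \cdot 0 = 0$)
$v{\left(D \right)} = \frac{11}{D + D^{2}}$
$h q + v{\left(K{\left(4 \right)} \right)} = 206 \cdot 0 + \frac{11}{1 \left(1 + 1\right)} = 0 + 11 \cdot 1 \cdot \frac{1}{2} = 0 + \frac{11}{2} = \frac{11}{2}$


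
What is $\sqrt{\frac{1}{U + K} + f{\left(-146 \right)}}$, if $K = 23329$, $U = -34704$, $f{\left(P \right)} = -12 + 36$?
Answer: $\frac{\sqrt{124214545}}{2275} \approx 4.899$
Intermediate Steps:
$f{\left(P \right)} = 24$
$\sqrt{\frac{1}{U + K} + f{\left(-146 \right)}} = \sqrt{\frac{1}{-34704 + 23329} + 24} = \sqrt{\frac{1}{-11375} + 24} = \sqrt{- \frac{1}{11375} + 24} = \sqrt{\frac{272999}{11375}} = \frac{\sqrt{124214545}}{2275}$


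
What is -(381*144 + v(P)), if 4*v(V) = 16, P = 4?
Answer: -54868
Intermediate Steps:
v(V) = 4 (v(V) = (¼)*16 = 4)
-(381*144 + v(P)) = -(381*144 + 4) = -(54864 + 4) = -1*54868 = -54868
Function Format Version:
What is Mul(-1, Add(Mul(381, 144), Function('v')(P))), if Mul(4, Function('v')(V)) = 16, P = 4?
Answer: -54868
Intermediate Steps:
Function('v')(V) = 4 (Function('v')(V) = Mul(Rational(1, 4), 16) = 4)
Mul(-1, Add(Mul(381, 144), Function('v')(P))) = Mul(-1, Add(Mul(381, 144), 4)) = Mul(-1, Add(54864, 4)) = Mul(-1, 54868) = -54868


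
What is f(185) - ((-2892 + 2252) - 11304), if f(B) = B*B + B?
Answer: 46354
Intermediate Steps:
f(B) = B + B**2 (f(B) = B**2 + B = B + B**2)
f(185) - ((-2892 + 2252) - 11304) = 185*(1 + 185) - ((-2892 + 2252) - 11304) = 185*186 - (-640 - 11304) = 34410 - 1*(-11944) = 34410 + 11944 = 46354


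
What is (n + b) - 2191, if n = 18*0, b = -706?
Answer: -2897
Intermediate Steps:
n = 0
(n + b) - 2191 = (0 - 706) - 2191 = -706 - 2191 = -2897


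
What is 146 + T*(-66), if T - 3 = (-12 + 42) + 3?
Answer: -2230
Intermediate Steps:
T = 36 (T = 3 + ((-12 + 42) + 3) = 3 + (30 + 3) = 3 + 33 = 36)
146 + T*(-66) = 146 + 36*(-66) = 146 - 2376 = -2230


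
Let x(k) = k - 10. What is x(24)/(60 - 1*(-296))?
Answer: 7/178 ≈ 0.039326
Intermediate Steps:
x(k) = -10 + k
x(24)/(60 - 1*(-296)) = (-10 + 24)/(60 - 1*(-296)) = 14/(60 + 296) = 14/356 = 14*(1/356) = 7/178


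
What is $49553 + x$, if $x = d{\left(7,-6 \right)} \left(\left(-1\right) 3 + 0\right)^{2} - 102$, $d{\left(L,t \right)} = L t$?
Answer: $49073$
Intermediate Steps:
$x = -480$ ($x = 7 \left(-6\right) \left(\left(-1\right) 3 + 0\right)^{2} - 102 = - 42 \left(-3 + 0\right)^{2} - 102 = - 42 \left(-3\right)^{2} - 102 = \left(-42\right) 9 - 102 = -378 - 102 = -480$)
$49553 + x = 49553 - 480 = 49073$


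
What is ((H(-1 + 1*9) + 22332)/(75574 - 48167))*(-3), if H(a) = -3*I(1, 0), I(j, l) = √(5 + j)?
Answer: -66996/27407 + 9*√6/27407 ≈ -2.4437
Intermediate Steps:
H(a) = -3*√6 (H(a) = -3*√(5 + 1) = -3*√6)
((H(-1 + 1*9) + 22332)/(75574 - 48167))*(-3) = ((-3*√6 + 22332)/(75574 - 48167))*(-3) = ((22332 - 3*√6)/27407)*(-3) = ((22332 - 3*√6)*(1/27407))*(-3) = (22332/27407 - 3*√6/27407)*(-3) = -66996/27407 + 9*√6/27407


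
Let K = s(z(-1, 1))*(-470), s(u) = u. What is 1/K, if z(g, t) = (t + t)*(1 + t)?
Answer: -1/1880 ≈ -0.00053191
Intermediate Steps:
z(g, t) = 2*t*(1 + t) (z(g, t) = (2*t)*(1 + t) = 2*t*(1 + t))
K = -1880 (K = (2*1*(1 + 1))*(-470) = (2*1*2)*(-470) = 4*(-470) = -1880)
1/K = 1/(-1880) = -1/1880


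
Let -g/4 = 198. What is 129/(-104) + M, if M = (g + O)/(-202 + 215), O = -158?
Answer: -7729/104 ≈ -74.317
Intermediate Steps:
g = -792 (g = -4*198 = -792)
M = -950/13 (M = (-792 - 158)/(-202 + 215) = -950/13 ≈ -73.077)
129/(-104) + M = 129/(-104) - 950/13 = 129*(-1/104) - 950/13 = -129/104 - 950/13 = -7729/104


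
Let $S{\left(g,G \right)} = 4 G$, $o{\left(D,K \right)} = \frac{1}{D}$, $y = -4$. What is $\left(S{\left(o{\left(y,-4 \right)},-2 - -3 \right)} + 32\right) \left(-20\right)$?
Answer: $-720$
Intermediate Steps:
$\left(S{\left(o{\left(y,-4 \right)},-2 - -3 \right)} + 32\right) \left(-20\right) = \left(4 \left(-2 - -3\right) + 32\right) \left(-20\right) = \left(4 \left(-2 + 3\right) + 32\right) \left(-20\right) = \left(4 \cdot 1 + 32\right) \left(-20\right) = \left(4 + 32\right) \left(-20\right) = 36 \left(-20\right) = -720$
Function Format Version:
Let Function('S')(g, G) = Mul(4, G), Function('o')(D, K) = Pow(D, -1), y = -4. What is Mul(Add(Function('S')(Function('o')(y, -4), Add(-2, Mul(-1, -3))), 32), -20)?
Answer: -720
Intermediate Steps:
Mul(Add(Function('S')(Function('o')(y, -4), Add(-2, Mul(-1, -3))), 32), -20) = Mul(Add(Mul(4, Add(-2, Mul(-1, -3))), 32), -20) = Mul(Add(Mul(4, Add(-2, 3)), 32), -20) = Mul(Add(Mul(4, 1), 32), -20) = Mul(Add(4, 32), -20) = Mul(36, -20) = -720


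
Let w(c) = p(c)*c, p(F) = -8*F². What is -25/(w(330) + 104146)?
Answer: 25/287391854 ≈ 8.6989e-8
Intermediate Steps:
w(c) = -8*c³ (w(c) = (-8*c²)*c = -8*c³)
-25/(w(330) + 104146) = -25/(-8*330³ + 104146) = -25/(-8*35937000 + 104146) = -25/(-287496000 + 104146) = -25/(-287391854) = -1/287391854*(-25) = 25/287391854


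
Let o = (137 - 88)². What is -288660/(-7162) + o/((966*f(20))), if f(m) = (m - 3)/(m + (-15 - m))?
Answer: 106724645/2800342 ≈ 38.111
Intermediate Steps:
f(m) = ⅕ - m/15 (f(m) = (-3 + m)/(-15) = (-3 + m)*(-1/15) = ⅕ - m/15)
o = 2401 (o = 49² = 2401)
-288660/(-7162) + o/((966*f(20))) = -288660/(-7162) + 2401/((966*(⅕ - 1/15*20))) = -288660*(-1/7162) + 2401/((966*(⅕ - 4/3))) = 144330/3581 + 2401/((966*(-17/15))) = 144330/3581 + 2401/(-5474/5) = 144330/3581 + 2401*(-5/5474) = 144330/3581 - 1715/782 = 106724645/2800342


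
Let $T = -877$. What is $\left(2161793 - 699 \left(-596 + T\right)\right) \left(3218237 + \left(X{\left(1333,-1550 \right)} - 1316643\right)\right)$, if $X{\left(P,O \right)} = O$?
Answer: $6063838422480$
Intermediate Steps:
$\left(2161793 - 699 \left(-596 + T\right)\right) \left(3218237 + \left(X{\left(1333,-1550 \right)} - 1316643\right)\right) = \left(2161793 - 699 \left(-596 - 877\right)\right) \left(3218237 - 1318193\right) = \left(2161793 - -1029627\right) \left(3218237 - 1318193\right) = \left(2161793 + 1029627\right) \left(3218237 - 1318193\right) = 3191420 \cdot 1900044 = 6063838422480$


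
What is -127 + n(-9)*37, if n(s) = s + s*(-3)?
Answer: 539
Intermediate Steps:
n(s) = -2*s (n(s) = s - 3*s = -2*s)
-127 + n(-9)*37 = -127 - 2*(-9)*37 = -127 + 18*37 = -127 + 666 = 539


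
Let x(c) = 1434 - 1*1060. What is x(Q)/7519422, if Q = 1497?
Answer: 187/3759711 ≈ 4.9738e-5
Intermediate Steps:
x(c) = 374 (x(c) = 1434 - 1060 = 374)
x(Q)/7519422 = 374/7519422 = 374*(1/7519422) = 187/3759711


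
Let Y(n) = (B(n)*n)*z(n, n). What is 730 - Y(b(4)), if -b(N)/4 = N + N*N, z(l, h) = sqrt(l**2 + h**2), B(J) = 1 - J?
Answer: 730 + 518400*sqrt(2) ≈ 7.3386e+5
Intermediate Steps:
z(l, h) = sqrt(h**2 + l**2)
b(N) = -4*N - 4*N**2 (b(N) = -4*(N + N*N) = -4*(N + N**2) = -4*N - 4*N**2)
Y(n) = n*sqrt(2)*sqrt(n**2)*(1 - n) (Y(n) = ((1 - n)*n)*sqrt(n**2 + n**2) = (n*(1 - n))*sqrt(2*n**2) = (n*(1 - n))*(sqrt(2)*sqrt(n**2)) = n*sqrt(2)*sqrt(n**2)*(1 - n))
730 - Y(b(4)) = 730 - (-4*4*(1 + 4))*sqrt(2)*sqrt((-4*4*(1 + 4))**2)*(1 - (-4)*4*(1 + 4)) = 730 - (-4*4*5)*sqrt(2)*sqrt((-4*4*5)**2)*(1 - (-4)*4*5) = 730 - (-80)*sqrt(2)*sqrt((-80)**2)*(1 - 1*(-80)) = 730 - (-80)*sqrt(2)*sqrt(6400)*(1 + 80) = 730 - (-80)*sqrt(2)*80*81 = 730 - (-518400)*sqrt(2) = 730 + 518400*sqrt(2)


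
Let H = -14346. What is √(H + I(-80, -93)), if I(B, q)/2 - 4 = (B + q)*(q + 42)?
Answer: 2*√827 ≈ 57.515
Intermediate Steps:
I(B, q) = 8 + 2*(42 + q)*(B + q) (I(B, q) = 8 + 2*((B + q)*(q + 42)) = 8 + 2*((B + q)*(42 + q)) = 8 + 2*((42 + q)*(B + q)) = 8 + 2*(42 + q)*(B + q))
√(H + I(-80, -93)) = √(-14346 + (8 + 2*(-93)² + 84*(-80) + 84*(-93) + 2*(-80)*(-93))) = √(-14346 + (8 + 2*8649 - 6720 - 7812 + 14880)) = √(-14346 + (8 + 17298 - 6720 - 7812 + 14880)) = √(-14346 + 17654) = √3308 = 2*√827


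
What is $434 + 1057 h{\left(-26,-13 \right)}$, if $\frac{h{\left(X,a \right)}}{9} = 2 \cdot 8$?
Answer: $152642$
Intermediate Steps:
$h{\left(X,a \right)} = 144$ ($h{\left(X,a \right)} = 9 \cdot 2 \cdot 8 = 9 \cdot 16 = 144$)
$434 + 1057 h{\left(-26,-13 \right)} = 434 + 1057 \cdot 144 = 434 + 152208 = 152642$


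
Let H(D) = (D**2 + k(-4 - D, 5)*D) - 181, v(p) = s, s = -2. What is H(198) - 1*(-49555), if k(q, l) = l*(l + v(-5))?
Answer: 91548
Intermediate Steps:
v(p) = -2
k(q, l) = l*(-2 + l) (k(q, l) = l*(l - 2) = l*(-2 + l))
H(D) = -181 + D**2 + 15*D (H(D) = (D**2 + (5*(-2 + 5))*D) - 181 = (D**2 + (5*3)*D) - 181 = (D**2 + 15*D) - 181 = -181 + D**2 + 15*D)
H(198) - 1*(-49555) = (-181 + 198**2 + 15*198) - 1*(-49555) = (-181 + 39204 + 2970) + 49555 = 41993 + 49555 = 91548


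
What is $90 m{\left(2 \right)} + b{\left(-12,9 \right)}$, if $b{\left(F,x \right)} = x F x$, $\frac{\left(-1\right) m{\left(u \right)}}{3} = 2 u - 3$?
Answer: $-1242$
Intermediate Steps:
$m{\left(u \right)} = 9 - 6 u$ ($m{\left(u \right)} = - 3 \left(2 u - 3\right) = - 3 \left(-3 + 2 u\right) = 9 - 6 u$)
$b{\left(F,x \right)} = F x^{2}$ ($b{\left(F,x \right)} = F x x = F x^{2}$)
$90 m{\left(2 \right)} + b{\left(-12,9 \right)} = 90 \left(9 - 12\right) - 12 \cdot 9^{2} = 90 \left(9 - 12\right) - 972 = 90 \left(-3\right) - 972 = -270 - 972 = -1242$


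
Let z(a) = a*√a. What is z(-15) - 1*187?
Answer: -187 - 15*I*√15 ≈ -187.0 - 58.095*I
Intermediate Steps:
z(a) = a^(3/2)
z(-15) - 1*187 = (-15)^(3/2) - 1*187 = -15*I*√15 - 187 = -187 - 15*I*√15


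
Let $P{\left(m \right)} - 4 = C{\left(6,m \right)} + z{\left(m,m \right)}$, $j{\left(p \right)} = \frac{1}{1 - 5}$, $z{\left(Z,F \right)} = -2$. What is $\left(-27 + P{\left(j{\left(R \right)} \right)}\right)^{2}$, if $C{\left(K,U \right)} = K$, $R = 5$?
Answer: $361$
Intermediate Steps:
$j{\left(p \right)} = - \frac{1}{4}$ ($j{\left(p \right)} = \frac{1}{-4} = - \frac{1}{4}$)
$P{\left(m \right)} = 8$ ($P{\left(m \right)} = 4 + \left(6 - 2\right) = 4 + 4 = 8$)
$\left(-27 + P{\left(j{\left(R \right)} \right)}\right)^{2} = \left(-27 + 8\right)^{2} = \left(-19\right)^{2} = 361$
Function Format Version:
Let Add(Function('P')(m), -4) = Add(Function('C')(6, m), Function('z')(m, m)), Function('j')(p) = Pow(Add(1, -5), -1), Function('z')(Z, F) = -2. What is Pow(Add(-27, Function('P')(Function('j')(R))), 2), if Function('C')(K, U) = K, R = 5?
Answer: 361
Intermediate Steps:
Function('j')(p) = Rational(-1, 4) (Function('j')(p) = Pow(-4, -1) = Rational(-1, 4))
Function('P')(m) = 8 (Function('P')(m) = Add(4, Add(6, -2)) = Add(4, 4) = 8)
Pow(Add(-27, Function('P')(Function('j')(R))), 2) = Pow(Add(-27, 8), 2) = Pow(-19, 2) = 361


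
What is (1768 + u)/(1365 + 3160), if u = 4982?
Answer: 270/181 ≈ 1.4917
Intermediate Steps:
(1768 + u)/(1365 + 3160) = (1768 + 4982)/(1365 + 3160) = 6750/4525 = 6750*(1/4525) = 270/181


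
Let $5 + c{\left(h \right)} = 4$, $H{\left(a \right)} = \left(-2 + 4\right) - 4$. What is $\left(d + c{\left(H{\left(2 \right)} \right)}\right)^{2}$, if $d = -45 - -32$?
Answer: $196$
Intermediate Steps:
$H{\left(a \right)} = -2$ ($H{\left(a \right)} = 2 - 4 = -2$)
$c{\left(h \right)} = -1$ ($c{\left(h \right)} = -5 + 4 = -1$)
$d = -13$ ($d = -45 + 32 = -13$)
$\left(d + c{\left(H{\left(2 \right)} \right)}\right)^{2} = \left(-13 - 1\right)^{2} = \left(-14\right)^{2} = 196$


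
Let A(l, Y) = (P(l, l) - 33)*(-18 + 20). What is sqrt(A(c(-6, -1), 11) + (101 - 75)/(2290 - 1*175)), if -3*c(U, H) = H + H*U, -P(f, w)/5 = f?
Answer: I*sqrt(24513790)/705 ≈ 7.0229*I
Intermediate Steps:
P(f, w) = -5*f
c(U, H) = -H/3 - H*U/3 (c(U, H) = -(H + H*U)/3 = -H/3 - H*U/3)
A(l, Y) = -66 - 10*l (A(l, Y) = (-5*l - 33)*(-18 + 20) = (-33 - 5*l)*2 = -66 - 10*l)
sqrt(A(c(-6, -1), 11) + (101 - 75)/(2290 - 1*175)) = sqrt((-66 - (-10)*(-1)*(1 - 6)/3) + (101 - 75)/(2290 - 1*175)) = sqrt((-66 - (-10)*(-1)*(-5)/3) + 26/(2290 - 175)) = sqrt((-66 - 10*(-5/3)) + 26/2115) = sqrt((-66 + 50/3) + 26*(1/2115)) = sqrt(-148/3 + 26/2115) = sqrt(-104314/2115) = I*sqrt(24513790)/705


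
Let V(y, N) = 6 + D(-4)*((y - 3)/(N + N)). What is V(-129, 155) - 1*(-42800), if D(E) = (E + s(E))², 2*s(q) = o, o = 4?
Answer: 6634666/155 ≈ 42804.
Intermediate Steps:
s(q) = 2 (s(q) = (½)*4 = 2)
D(E) = (2 + E)² (D(E) = (E + 2)² = (2 + E)²)
V(y, N) = 6 + 2*(-3 + y)/N (V(y, N) = 6 + (2 - 4)²*((y - 3)/(N + N)) = 6 + (-2)²*((-3 + y)/((2*N))) = 6 + 4*((-3 + y)*(1/(2*N))) = 6 + 4*((-3 + y)/(2*N)) = 6 + 2*(-3 + y)/N)
V(-129, 155) - 1*(-42800) = 2*(-3 - 129 + 3*155)/155 - 1*(-42800) = 2*(1/155)*(-3 - 129 + 465) + 42800 = 2*(1/155)*333 + 42800 = 666/155 + 42800 = 6634666/155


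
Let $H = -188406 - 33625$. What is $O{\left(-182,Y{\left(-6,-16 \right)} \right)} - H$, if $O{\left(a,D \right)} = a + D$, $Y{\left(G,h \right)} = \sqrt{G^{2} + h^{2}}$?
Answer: $221849 + 2 \sqrt{73} \approx 2.2187 \cdot 10^{5}$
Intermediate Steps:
$H = -222031$ ($H = -188406 - 33625 = -222031$)
$O{\left(a,D \right)} = D + a$
$O{\left(-182,Y{\left(-6,-16 \right)} \right)} - H = \left(\sqrt{\left(-6\right)^{2} + \left(-16\right)^{2}} - 182\right) - -222031 = \left(\sqrt{36 + 256} - 182\right) + 222031 = \left(\sqrt{292} - 182\right) + 222031 = \left(2 \sqrt{73} - 182\right) + 222031 = \left(-182 + 2 \sqrt{73}\right) + 222031 = 221849 + 2 \sqrt{73}$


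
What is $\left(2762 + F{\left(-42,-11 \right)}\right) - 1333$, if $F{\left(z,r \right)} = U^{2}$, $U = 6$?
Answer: $1465$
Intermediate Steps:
$F{\left(z,r \right)} = 36$ ($F{\left(z,r \right)} = 6^{2} = 36$)
$\left(2762 + F{\left(-42,-11 \right)}\right) - 1333 = \left(2762 + 36\right) - 1333 = 2798 - 1333 = 1465$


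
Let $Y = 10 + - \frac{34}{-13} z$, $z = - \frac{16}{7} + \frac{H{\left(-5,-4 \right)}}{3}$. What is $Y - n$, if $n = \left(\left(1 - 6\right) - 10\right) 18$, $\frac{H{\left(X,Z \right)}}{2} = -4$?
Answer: $\frac{5608}{21} \approx 267.05$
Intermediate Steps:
$H{\left(X,Z \right)} = -8$ ($H{\left(X,Z \right)} = 2 \left(-4\right) = -8$)
$z = - \frac{104}{21}$ ($z = - \frac{16}{7} - \frac{8}{3} = - \frac{104}{21} \approx -4.9524$)
$n = -270$ ($n = \left(\left(1 - 6\right) - 10\right) 18 = \left(-5 - 10\right) 18 = \left(-15\right) 18 = -270$)
$Y = - \frac{62}{21}$ ($Y = 10 + - \frac{34}{-13} \left(- \frac{104}{21}\right) = 10 + \left(-34\right) \left(- \frac{1}{13}\right) \left(- \frac{104}{21}\right) = 10 + \frac{34}{13} \left(- \frac{104}{21}\right) = 10 - \frac{272}{21} = - \frac{62}{21} \approx -2.9524$)
$Y - n = - \frac{62}{21} - -270 = - \frac{62}{21} + 270 = \frac{5608}{21}$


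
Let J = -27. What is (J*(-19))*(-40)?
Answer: -20520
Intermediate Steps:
(J*(-19))*(-40) = -27*(-19)*(-40) = 513*(-40) = -20520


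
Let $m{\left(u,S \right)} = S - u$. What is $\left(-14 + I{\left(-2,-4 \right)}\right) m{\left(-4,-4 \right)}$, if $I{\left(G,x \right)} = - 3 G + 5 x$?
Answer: $0$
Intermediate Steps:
$\left(-14 + I{\left(-2,-4 \right)}\right) m{\left(-4,-4 \right)} = \left(-14 + \left(\left(-3\right) \left(-2\right) + 5 \left(-4\right)\right)\right) \left(-4 - -4\right) = \left(-14 + \left(6 - 20\right)\right) \left(-4 + 4\right) = \left(-14 - 14\right) 0 = \left(-28\right) 0 = 0$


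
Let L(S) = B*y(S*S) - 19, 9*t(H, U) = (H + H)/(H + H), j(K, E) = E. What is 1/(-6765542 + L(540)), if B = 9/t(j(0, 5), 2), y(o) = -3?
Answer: -1/6765804 ≈ -1.4780e-7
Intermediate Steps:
t(H, U) = ⅑ (t(H, U) = ((H + H)/(H + H))/9 = ((2*H)/((2*H)))/9 = ((2*H)*(1/(2*H)))/9 = (⅑)*1 = ⅑)
B = 81 (B = 9/(⅑) = 9*9 = 81)
L(S) = -262 (L(S) = 81*(-3) - 19 = -243 - 19 = -262)
1/(-6765542 + L(540)) = 1/(-6765542 - 262) = 1/(-6765804) = -1/6765804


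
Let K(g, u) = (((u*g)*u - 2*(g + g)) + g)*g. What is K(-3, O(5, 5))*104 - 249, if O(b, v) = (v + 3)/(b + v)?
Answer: -61449/25 ≈ -2458.0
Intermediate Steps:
O(b, v) = (3 + v)/(b + v)
K(g, u) = g*(-3*g + g*u²) (K(g, u) = (((g*u)*u - 4*g) + g)*g = ((g*u² - 4*g) + g)*g = ((-4*g + g*u²) + g)*g = (-3*g + g*u²)*g = g*(-3*g + g*u²))
K(-3, O(5, 5))*104 - 249 = ((-3)²*(-3 + ((3 + 5)/(5 + 5))²))*104 - 249 = (9*(-3 + (8/10)²))*104 - 249 = (9*(-3 + ((⅒)*8)²))*104 - 249 = (9*(-3 + (⅘)²))*104 - 249 = (9*(-3 + 16/25))*104 - 249 = (9*(-59/25))*104 - 249 = -531/25*104 - 249 = -55224/25 - 249 = -61449/25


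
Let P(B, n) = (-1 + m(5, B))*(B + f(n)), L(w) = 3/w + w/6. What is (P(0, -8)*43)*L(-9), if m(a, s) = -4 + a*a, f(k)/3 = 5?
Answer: -23650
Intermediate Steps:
f(k) = 15 (f(k) = 3*5 = 15)
m(a, s) = -4 + a²
L(w) = 3/w + w/6 (L(w) = 3/w + w*(⅙) = 3/w + w/6)
P(B, n) = 300 + 20*B (P(B, n) = (-1 + (-4 + 5²))*(B + 15) = (-1 + (-4 + 25))*(15 + B) = (-1 + 21)*(15 + B) = 20*(15 + B) = 300 + 20*B)
(P(0, -8)*43)*L(-9) = ((300 + 20*0)*43)*(3/(-9) + (⅙)*(-9)) = ((300 + 0)*43)*(3*(-⅑) - 3/2) = (300*43)*(-⅓ - 3/2) = 12900*(-11/6) = -23650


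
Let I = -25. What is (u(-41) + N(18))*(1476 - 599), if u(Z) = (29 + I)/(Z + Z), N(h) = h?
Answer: 645472/41 ≈ 15743.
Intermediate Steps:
u(Z) = 2/Z (u(Z) = (29 - 25)/(Z + Z) = 4/((2*Z)) = 4*(1/(2*Z)) = 2/Z)
(u(-41) + N(18))*(1476 - 599) = (2/(-41) + 18)*(1476 - 599) = (2*(-1/41) + 18)*877 = (-2/41 + 18)*877 = (736/41)*877 = 645472/41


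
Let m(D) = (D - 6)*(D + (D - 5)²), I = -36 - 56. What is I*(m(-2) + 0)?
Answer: 34592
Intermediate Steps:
I = -92
m(D) = (-6 + D)*(D + (-5 + D)²)
I*(m(-2) + 0) = -92*((-150 + (-2)³ - 15*(-2)² + 79*(-2)) + 0) = -92*((-150 - 8 - 15*4 - 158) + 0) = -92*((-150 - 8 - 60 - 158) + 0) = -92*(-376 + 0) = -92*(-376) = 34592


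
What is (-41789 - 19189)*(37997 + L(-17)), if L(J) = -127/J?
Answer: -39396422328/17 ≈ -2.3174e+9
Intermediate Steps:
(-41789 - 19189)*(37997 + L(-17)) = (-41789 - 19189)*(37997 - 127/(-17)) = -60978*(37997 - 127*(-1/17)) = -60978*(37997 + 127/17) = -60978*646076/17 = -39396422328/17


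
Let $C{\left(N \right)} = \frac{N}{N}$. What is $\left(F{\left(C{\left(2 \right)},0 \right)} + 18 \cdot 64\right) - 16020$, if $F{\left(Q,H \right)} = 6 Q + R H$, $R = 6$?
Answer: $-14862$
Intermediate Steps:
$C{\left(N \right)} = 1$
$F{\left(Q,H \right)} = 6 H + 6 Q$ ($F{\left(Q,H \right)} = 6 Q + 6 H = 6 H + 6 Q$)
$\left(F{\left(C{\left(2 \right)},0 \right)} + 18 \cdot 64\right) - 16020 = \left(\left(6 \cdot 0 + 6 \cdot 1\right) + 18 \cdot 64\right) - 16020 = \left(\left(0 + 6\right) + 1152\right) - 16020 = \left(6 + 1152\right) - 16020 = 1158 - 16020 = -14862$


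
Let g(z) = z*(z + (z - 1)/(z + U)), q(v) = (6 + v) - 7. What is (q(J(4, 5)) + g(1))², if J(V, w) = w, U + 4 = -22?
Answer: 25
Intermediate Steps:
U = -26 (U = -4 - 22 = -26)
q(v) = -1 + v
g(z) = z*(z + (-1 + z)/(-26 + z)) (g(z) = z*(z + (z - 1)/(z - 26)) = z*(z + (-1 + z)/(-26 + z)))
(q(J(4, 5)) + g(1))² = ((-1 + 5) + 1*(-1 + 1² - 25*1)/(-26 + 1))² = (4 + 1*(-1 + 1 - 25)/(-25))² = (4 + 1*(-1/25)*(-25))² = (4 + 1)² = 5² = 25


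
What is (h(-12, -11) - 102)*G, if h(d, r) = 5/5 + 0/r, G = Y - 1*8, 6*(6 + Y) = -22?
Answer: 5353/3 ≈ 1784.3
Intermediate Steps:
Y = -29/3 (Y = -6 + (⅙)*(-22) = -6 - 11/3 = -29/3 ≈ -9.6667)
G = -53/3 (G = -29/3 - 1*8 = -29/3 - 8 = -53/3 ≈ -17.667)
h(d, r) = 1 (h(d, r) = 5*(⅕) + 0 = 1 + 0 = 1)
(h(-12, -11) - 102)*G = (1 - 102)*(-53/3) = -101*(-53/3) = 5353/3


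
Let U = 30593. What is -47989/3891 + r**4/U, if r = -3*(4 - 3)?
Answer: -1131698/91779 ≈ -12.331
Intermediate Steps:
r = -3 (r = -3*1 = -3)
-47989/3891 + r**4/U = -47989/3891 + (-3)**4/30593 = -47989*1/3891 + 81*(1/30593) = -37/3 + 81/30593 = -1131698/91779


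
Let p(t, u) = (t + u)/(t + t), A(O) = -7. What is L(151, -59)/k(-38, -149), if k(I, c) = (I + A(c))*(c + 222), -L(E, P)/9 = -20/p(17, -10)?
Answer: -136/511 ≈ -0.26614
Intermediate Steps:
p(t, u) = (t + u)/(2*t) (p(t, u) = (t + u)/((2*t)) = (t + u)*(1/(2*t)) = (t + u)/(2*t))
L(E, P) = 6120/7 (L(E, P) = -(-180)/((½)*(17 - 10)/17) = -(-180)/((½)*(1/17)*7) = -(-180)/7/34 = -(-180)*34/7 = -9*(-680/7) = 6120/7)
k(I, c) = (-7 + I)*(222 + c) (k(I, c) = (I - 7)*(c + 222) = (-7 + I)*(222 + c))
L(151, -59)/k(-38, -149) = 6120/(7*(-1554 - 7*(-149) + 222*(-38) - 38*(-149))) = 6120/(7*(-1554 + 1043 - 8436 + 5662)) = (6120/7)/(-3285) = (6120/7)*(-1/3285) = -136/511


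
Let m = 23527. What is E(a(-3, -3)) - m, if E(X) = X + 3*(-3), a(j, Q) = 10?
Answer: -23526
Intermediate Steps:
E(X) = -9 + X (E(X) = X - 9 = -9 + X)
E(a(-3, -3)) - m = (-9 + 10) - 1*23527 = 1 - 23527 = -23526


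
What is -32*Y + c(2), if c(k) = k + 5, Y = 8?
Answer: -249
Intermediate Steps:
c(k) = 5 + k
-32*Y + c(2) = -32*8 + (5 + 2) = -256 + 7 = -249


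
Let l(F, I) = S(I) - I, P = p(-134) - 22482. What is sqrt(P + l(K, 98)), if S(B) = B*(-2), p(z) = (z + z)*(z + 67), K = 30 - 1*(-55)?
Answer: 2*I*sqrt(1205) ≈ 69.426*I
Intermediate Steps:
K = 85 (K = 30 + 55 = 85)
p(z) = 2*z*(67 + z) (p(z) = (2*z)*(67 + z) = 2*z*(67 + z))
P = -4526 (P = 2*(-134)*(67 - 134) - 22482 = 2*(-134)*(-67) - 22482 = 17956 - 22482 = -4526)
S(B) = -2*B
l(F, I) = -3*I (l(F, I) = -2*I - I = -3*I)
sqrt(P + l(K, 98)) = sqrt(-4526 - 3*98) = sqrt(-4526 - 294) = sqrt(-4820) = 2*I*sqrt(1205)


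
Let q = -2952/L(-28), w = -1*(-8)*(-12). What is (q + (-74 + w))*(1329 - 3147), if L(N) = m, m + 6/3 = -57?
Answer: 12867804/59 ≈ 2.1810e+5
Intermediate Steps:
m = -59 (m = -2 - 57 = -59)
w = -96 (w = 8*(-12) = -96)
L(N) = -59
q = 2952/59 (q = -2952/(-59) = -2952*(-1/59) = 2952/59 ≈ 50.034)
(q + (-74 + w))*(1329 - 3147) = (2952/59 + (-74 - 96))*(1329 - 3147) = (2952/59 - 170)*(-1818) = -7078/59*(-1818) = 12867804/59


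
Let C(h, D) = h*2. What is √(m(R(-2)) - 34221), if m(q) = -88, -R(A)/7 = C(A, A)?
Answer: I*√34309 ≈ 185.23*I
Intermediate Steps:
C(h, D) = 2*h
R(A) = -14*A
√(m(R(-2)) - 34221) = √(-88 - 34221) = √(-34309) = I*√34309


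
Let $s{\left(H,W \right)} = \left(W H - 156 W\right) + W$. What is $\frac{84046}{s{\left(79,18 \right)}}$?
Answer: $- \frac{42023}{684} \approx -61.437$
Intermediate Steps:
$s{\left(H,W \right)} = - 155 W + H W$ ($s{\left(H,W \right)} = \left(H W - 156 W\right) + W = \left(- 156 W + H W\right) + W = - 155 W + H W$)
$\frac{84046}{s{\left(79,18 \right)}} = \frac{84046}{18 \left(-155 + 79\right)} = \frac{84046}{18 \left(-76\right)} = \frac{84046}{-1368} = 84046 \left(- \frac{1}{1368}\right) = - \frac{42023}{684}$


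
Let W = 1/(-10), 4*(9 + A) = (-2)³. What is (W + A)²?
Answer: 12321/100 ≈ 123.21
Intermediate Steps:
A = -11 (A = -9 + (¼)*(-2)³ = -9 + (¼)*(-8) = -9 - 2 = -11)
W = -⅒ ≈ -0.10000
(W + A)² = (-⅒ - 11)² = (-111/10)² = 12321/100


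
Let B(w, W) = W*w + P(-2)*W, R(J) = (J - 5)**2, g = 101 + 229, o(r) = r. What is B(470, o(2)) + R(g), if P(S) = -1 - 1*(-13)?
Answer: 106589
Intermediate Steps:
g = 330
R(J) = (-5 + J)**2
P(S) = 12 (P(S) = -1 + 13 = 12)
B(w, W) = 12*W + W*w (B(w, W) = W*w + 12*W = 12*W + W*w)
B(470, o(2)) + R(g) = 2*(12 + 470) + (-5 + 330)**2 = 2*482 + 325**2 = 964 + 105625 = 106589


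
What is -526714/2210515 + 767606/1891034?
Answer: 350385247407/2090079511255 ≈ 0.16764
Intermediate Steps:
-526714/2210515 + 767606/1891034 = -526714*1/2210515 + 767606*(1/1891034) = -526714/2210515 + 383803/945517 = 350385247407/2090079511255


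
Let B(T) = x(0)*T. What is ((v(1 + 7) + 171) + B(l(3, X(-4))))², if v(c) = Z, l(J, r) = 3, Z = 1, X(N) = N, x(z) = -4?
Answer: 25600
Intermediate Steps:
v(c) = 1
B(T) = -4*T
((v(1 + 7) + 171) + B(l(3, X(-4))))² = ((1 + 171) - 4*3)² = (172 - 12)² = 160² = 25600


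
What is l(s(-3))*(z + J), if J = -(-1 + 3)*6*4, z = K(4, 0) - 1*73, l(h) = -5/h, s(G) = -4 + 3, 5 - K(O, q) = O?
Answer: -600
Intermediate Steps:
K(O, q) = 5 - O
s(G) = -1
z = -72 (z = (5 - 1*4) - 1*73 = (5 - 4) - 73 = 1 - 73 = -72)
J = -48 (J = -2*6*4 = -1*12*4 = -12*4 = -48)
l(s(-3))*(z + J) = (-5/(-1))*(-72 - 48) = -5*(-1)*(-120) = 5*(-120) = -600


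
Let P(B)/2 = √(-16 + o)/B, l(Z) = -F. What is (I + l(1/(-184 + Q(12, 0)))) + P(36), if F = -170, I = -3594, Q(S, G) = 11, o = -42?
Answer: -3424 + I*√58/18 ≈ -3424.0 + 0.4231*I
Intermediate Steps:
l(Z) = 170 (l(Z) = -1*(-170) = 170)
P(B) = 2*I*√58/B (P(B) = 2*(√(-16 - 42)/B) = 2*(√(-58)/B) = 2*((I*√58)/B) = 2*(I*√58/B) = 2*I*√58/B)
(I + l(1/(-184 + Q(12, 0)))) + P(36) = (-3594 + 170) + 2*I*√58/36 = -3424 + 2*I*√58*(1/36) = -3424 + I*√58/18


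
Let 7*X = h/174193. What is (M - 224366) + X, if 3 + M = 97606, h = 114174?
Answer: -154568476639/1219351 ≈ -1.2676e+5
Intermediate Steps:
M = 97603 (M = -3 + 97606 = 97603)
X = 114174/1219351 (X = (114174/174193)/7 = (114174*(1/174193))/7 = (⅐)*(114174/174193) = 114174/1219351 ≈ 0.093635)
(M - 224366) + X = (97603 - 224366) + 114174/1219351 = -126763 + 114174/1219351 = -154568476639/1219351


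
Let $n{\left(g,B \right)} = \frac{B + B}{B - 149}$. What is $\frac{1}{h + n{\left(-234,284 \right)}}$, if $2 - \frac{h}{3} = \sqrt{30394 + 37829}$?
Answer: $- \frac{186030}{11188378691} - \frac{54675 \sqrt{68223}}{11188378691} \approx -0.001293$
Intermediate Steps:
$h = 6 - 3 \sqrt{68223}$ ($h = 6 - 3 \sqrt{30394 + 37829} = 6 - 3 \sqrt{68223} \approx -777.59$)
$n{\left(g,B \right)} = \frac{2 B}{-149 + B}$
$\frac{1}{h + n{\left(-234,284 \right)}} = \frac{1}{\left(6 - 3 \sqrt{68223}\right) + 2 \cdot 284 \frac{1}{-149 + 284}} = \frac{1}{\left(6 - 3 \sqrt{68223}\right) + 2 \cdot 284 \cdot \frac{1}{135}} = \frac{1}{\left(6 - 3 \sqrt{68223}\right) + \frac{568}{135}} = \frac{1}{\frac{1378}{135} - 3 \sqrt{68223}}$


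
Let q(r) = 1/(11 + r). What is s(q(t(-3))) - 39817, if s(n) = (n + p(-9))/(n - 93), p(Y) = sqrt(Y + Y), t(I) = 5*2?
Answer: -77722785/1952 - 63*I*sqrt(2)/1952 ≈ -39817.0 - 0.045643*I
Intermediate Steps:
t(I) = 10
p(Y) = sqrt(2)*sqrt(Y) (p(Y) = sqrt(2*Y) = sqrt(2)*sqrt(Y))
s(n) = (n + 3*I*sqrt(2))/(-93 + n) (s(n) = (n + sqrt(2)*sqrt(-9))/(n - 93) = (n + sqrt(2)*(3*I))/(-93 + n) = (n + 3*I*sqrt(2))/(-93 + n))
s(q(t(-3))) - 39817 = (1/(11 + 10) + 3*I*sqrt(2))/(-93 + 1/(11 + 10)) - 39817 = (1/21 + 3*I*sqrt(2))/(-93 + 1/21) - 39817 = (1/21 + 3*I*sqrt(2))/(-1952/21) - 39817 = -21*(1/21 + 3*I*sqrt(2))/1952 - 39817 = (-1/1952 - 63*I*sqrt(2)/1952) - 39817 = -77722785/1952 - 63*I*sqrt(2)/1952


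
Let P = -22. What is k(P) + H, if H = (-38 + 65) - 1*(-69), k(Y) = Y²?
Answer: 580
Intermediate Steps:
H = 96 (H = 27 + 69 = 96)
k(P) + H = (-22)² + 96 = 484 + 96 = 580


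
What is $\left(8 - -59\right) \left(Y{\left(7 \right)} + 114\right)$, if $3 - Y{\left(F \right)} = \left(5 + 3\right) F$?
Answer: $4087$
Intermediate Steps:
$Y{\left(F \right)} = 3 - 8 F$ ($Y{\left(F \right)} = 3 - \left(5 + 3\right) F = 3 - 8 F$)
$\left(8 - -59\right) \left(Y{\left(7 \right)} + 114\right) = \left(8 - -59\right) \left(\left(3 - 56\right) + 114\right) = \left(8 + 59\right) \left(\left(3 - 56\right) + 114\right) = 67 \left(-53 + 114\right) = 67 \cdot 61 = 4087$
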